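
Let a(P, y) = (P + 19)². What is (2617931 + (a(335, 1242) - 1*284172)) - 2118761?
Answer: 340314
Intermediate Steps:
a(P, y) = (19 + P)²
(2617931 + (a(335, 1242) - 1*284172)) - 2118761 = (2617931 + ((19 + 335)² - 1*284172)) - 2118761 = (2617931 + (354² - 284172)) - 2118761 = (2617931 + (125316 - 284172)) - 2118761 = (2617931 - 158856) - 2118761 = 2459075 - 2118761 = 340314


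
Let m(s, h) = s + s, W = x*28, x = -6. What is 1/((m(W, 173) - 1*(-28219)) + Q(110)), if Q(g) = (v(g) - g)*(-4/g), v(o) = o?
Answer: 1/27883 ≈ 3.5864e-5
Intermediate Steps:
W = -168 (W = -6*28 = -168)
m(s, h) = 2*s
Q(g) = 0 (Q(g) = (g - g)*(-4/g) = 0*(-4/g) = 0)
1/((m(W, 173) - 1*(-28219)) + Q(110)) = 1/((2*(-168) - 1*(-28219)) + 0) = 1/((-336 + 28219) + 0) = 1/(27883 + 0) = 1/27883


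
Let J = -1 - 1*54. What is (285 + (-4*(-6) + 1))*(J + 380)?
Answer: 100750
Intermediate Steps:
J = -55 (J = -1 - 54 = -55)
(285 + (-4*(-6) + 1))*(J + 380) = (285 + (-4*(-6) + 1))*(-55 + 380) = (285 + (24 + 1))*325 = (285 + 25)*325 = 310*325 = 100750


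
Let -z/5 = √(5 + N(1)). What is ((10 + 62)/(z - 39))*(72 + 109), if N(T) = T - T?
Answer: -127062/349 + 16290*√5/349 ≈ -259.70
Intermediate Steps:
N(T) = 0
z = -5*√5 (z = -5*√(5 + 0) = -5*√5 ≈ -11.180)
((10 + 62)/(z - 39))*(72 + 109) = ((10 + 62)/(-5*√5 - 39))*(72 + 109) = (72/(-39 - 5*√5))*181 = 13032/(-39 - 5*√5)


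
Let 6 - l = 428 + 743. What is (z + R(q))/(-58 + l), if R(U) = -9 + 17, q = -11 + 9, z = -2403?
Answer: 2395/1223 ≈ 1.9583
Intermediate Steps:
q = -2
R(U) = 8
l = -1165 (l = 6 - (428 + 743) = 6 - 1*1171 = 6 - 1171 = -1165)
(z + R(q))/(-58 + l) = (-2403 + 8)/(-58 - 1165) = -2395/(-1223) = -2395*(-1/1223) = 2395/1223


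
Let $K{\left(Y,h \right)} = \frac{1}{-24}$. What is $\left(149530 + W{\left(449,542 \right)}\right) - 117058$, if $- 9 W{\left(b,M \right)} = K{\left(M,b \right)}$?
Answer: $\frac{7013953}{216} \approx 32472.0$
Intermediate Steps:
$K{\left(Y,h \right)} = - \frac{1}{24}$
$W{\left(b,M \right)} = \frac{1}{216}$ ($W{\left(b,M \right)} = \left(- \frac{1}{9}\right) \left(- \frac{1}{24}\right) = \frac{1}{216}$)
$\left(149530 + W{\left(449,542 \right)}\right) - 117058 = \left(149530 + \frac{1}{216}\right) - 117058 = \frac{32298481}{216} - 117058 = \frac{7013953}{216}$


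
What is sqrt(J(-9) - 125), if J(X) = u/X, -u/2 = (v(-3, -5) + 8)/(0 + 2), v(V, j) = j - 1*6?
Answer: 2*I*sqrt(282)/3 ≈ 11.195*I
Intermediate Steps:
v(V, j) = -6 + j (v(V, j) = j - 6 = -6 + j)
u = 3 (u = -2*((-6 - 5) + 8)/(0 + 2) = -2*(-11 + 8)/2 = -(-6)/2 = -2*(-3/2) = 3)
J(X) = 3/X
sqrt(J(-9) - 125) = sqrt(3/(-9) - 125) = sqrt(3*(-1/9) - 125) = sqrt(-1/3 - 125) = sqrt(-376/3) = 2*I*sqrt(282)/3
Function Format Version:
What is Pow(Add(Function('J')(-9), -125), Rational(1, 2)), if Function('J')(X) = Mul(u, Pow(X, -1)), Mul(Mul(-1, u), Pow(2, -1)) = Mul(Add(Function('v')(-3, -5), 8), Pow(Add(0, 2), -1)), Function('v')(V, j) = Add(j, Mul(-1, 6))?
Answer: Mul(Rational(2, 3), I, Pow(282, Rational(1, 2))) ≈ Mul(11.195, I)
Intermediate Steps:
Function('v')(V, j) = Add(-6, j) (Function('v')(V, j) = Add(j, -6) = Add(-6, j))
u = 3 (u = Mul(-2, Mul(Add(Add(-6, -5), 8), Pow(Add(0, 2), -1))) = Mul(-2, Mul(Add(-11, 8), Pow(2, -1))) = Mul(-2, Mul(-3, Rational(1, 2))) = Mul(-2, Rational(-3, 2)) = 3)
Function('J')(X) = Mul(3, Pow(X, -1))
Pow(Add(Function('J')(-9), -125), Rational(1, 2)) = Pow(Add(Mul(3, Pow(-9, -1)), -125), Rational(1, 2)) = Pow(Add(Mul(3, Rational(-1, 9)), -125), Rational(1, 2)) = Pow(Add(Rational(-1, 3), -125), Rational(1, 2)) = Pow(Rational(-376, 3), Rational(1, 2)) = Mul(Rational(2, 3), I, Pow(282, Rational(1, 2)))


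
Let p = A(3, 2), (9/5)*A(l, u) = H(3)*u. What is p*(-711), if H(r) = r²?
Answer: -7110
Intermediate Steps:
A(l, u) = 5*u (A(l, u) = 5*(3²*u)/9 = 5*(9*u)/9 = 5*u)
p = 10 (p = 5*2 = 10)
p*(-711) = 10*(-711) = -7110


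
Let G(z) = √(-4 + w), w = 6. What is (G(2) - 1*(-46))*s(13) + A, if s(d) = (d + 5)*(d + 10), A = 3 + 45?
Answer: 19092 + 414*√2 ≈ 19678.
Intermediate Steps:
G(z) = √2 (G(z) = √(-4 + 6) = √2)
A = 48
s(d) = (5 + d)*(10 + d)
(G(2) - 1*(-46))*s(13) + A = (√2 - 1*(-46))*(50 + 13² + 15*13) + 48 = (√2 + 46)*(50 + 169 + 195) + 48 = (46 + √2)*414 + 48 = (19044 + 414*√2) + 48 = 19092 + 414*√2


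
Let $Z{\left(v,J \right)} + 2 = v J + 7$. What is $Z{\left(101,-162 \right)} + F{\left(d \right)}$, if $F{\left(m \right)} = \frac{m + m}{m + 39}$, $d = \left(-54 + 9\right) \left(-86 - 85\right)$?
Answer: $- \frac{21081608}{1289} \approx -16355.0$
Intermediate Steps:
$d = 7695$ ($d = \left(-45\right) \left(-171\right) = 7695$)
$Z{\left(v,J \right)} = 5 + J v$ ($Z{\left(v,J \right)} = -2 + \left(v J + 7\right) = -2 + \left(J v + 7\right) = -2 + \left(7 + J v\right) = 5 + J v$)
$F{\left(m \right)} = \frac{2 m}{39 + m}$
$Z{\left(101,-162 \right)} + F{\left(d \right)} = \left(5 - 16362\right) + 2 \cdot 7695 \frac{1}{39 + 7695} = \left(5 - 16362\right) + 2 \cdot 7695 \cdot \frac{1}{7734} = -16357 + 2 \cdot 7695 \cdot \frac{1}{7734} = -16357 + \frac{2565}{1289} = - \frac{21081608}{1289}$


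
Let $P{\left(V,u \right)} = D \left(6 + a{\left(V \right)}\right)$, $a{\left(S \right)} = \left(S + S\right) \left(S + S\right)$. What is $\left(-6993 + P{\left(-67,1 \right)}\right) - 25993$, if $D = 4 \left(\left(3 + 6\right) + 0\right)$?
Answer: $613646$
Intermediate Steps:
$D = 36$ ($D = 4 \left(9 + 0\right) = 4 \cdot 9 = 36$)
$a{\left(S \right)} = 4 S^{2}$ ($a{\left(S \right)} = 2 S 2 S = 4 S^{2}$)
$P{\left(V,u \right)} = 216 + 144 V^{2}$ ($P{\left(V,u \right)} = 36 \left(6 + 4 V^{2}\right) = 216 + 144 V^{2}$)
$\left(-6993 + P{\left(-67,1 \right)}\right) - 25993 = \left(-6993 + \left(216 + 144 \left(-67\right)^{2}\right)\right) - 25993 = \left(-6993 + \left(216 + 144 \cdot 4489\right)\right) - 25993 = \left(-6993 + \left(216 + 646416\right)\right) - 25993 = \left(-6993 + 646632\right) - 25993 = 639639 - 25993 = 613646$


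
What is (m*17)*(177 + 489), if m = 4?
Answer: 45288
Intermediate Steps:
(m*17)*(177 + 489) = (4*17)*(177 + 489) = 68*666 = 45288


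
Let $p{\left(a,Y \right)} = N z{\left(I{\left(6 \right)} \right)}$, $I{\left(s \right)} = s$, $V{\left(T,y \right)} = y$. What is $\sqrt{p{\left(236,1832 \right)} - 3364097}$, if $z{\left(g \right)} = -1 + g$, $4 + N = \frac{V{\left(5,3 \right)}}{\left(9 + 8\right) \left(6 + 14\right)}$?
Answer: $\frac{i \sqrt{3888919201}}{34} \approx 1834.2 i$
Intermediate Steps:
$N = - \frac{1357}{340}$ ($N = -4 + \frac{3}{\left(9 + 8\right) \left(6 + 14\right)} = -4 + \frac{3}{17 \cdot 20} = -4 + \frac{3}{340} = - \frac{1357}{340} \approx -3.9912$)
$p{\left(a,Y \right)} = - \frac{1357}{68}$ ($p{\left(a,Y \right)} = - \frac{1357 \left(-1 + 6\right)}{340} = \left(- \frac{1357}{340}\right) 5 = - \frac{1357}{68}$)
$\sqrt{p{\left(236,1832 \right)} - 3364097} = \sqrt{- \frac{1357}{68} - 3364097} = \sqrt{- \frac{228759953}{68}} = \frac{i \sqrt{3888919201}}{34}$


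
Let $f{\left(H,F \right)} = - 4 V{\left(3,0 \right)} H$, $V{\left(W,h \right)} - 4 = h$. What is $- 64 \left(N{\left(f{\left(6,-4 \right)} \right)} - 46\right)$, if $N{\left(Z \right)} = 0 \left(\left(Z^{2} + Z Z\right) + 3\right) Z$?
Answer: $2944$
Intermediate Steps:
$V{\left(W,h \right)} = 4 + h$
$f{\left(H,F \right)} = - 16 H$ ($f{\left(H,F \right)} = - 4 \left(4 + 0\right) H = \left(-4\right) 4 H = - 16 H$)
$N{\left(Z \right)} = 0$ ($N{\left(Z \right)} = 0 \left(\left(Z^{2} + Z^{2}\right) + 3\right) Z = 0 \left(2 Z^{2} + 3\right) Z = 0 \left(3 + 2 Z^{2}\right) Z = 0 Z = 0$)
$- 64 \left(N{\left(f{\left(6,-4 \right)} \right)} - 46\right) = - 64 \left(0 - 46\right) = \left(-64\right) \left(-46\right) = 2944$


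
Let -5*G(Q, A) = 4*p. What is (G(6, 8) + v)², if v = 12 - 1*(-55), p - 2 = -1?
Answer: 109561/25 ≈ 4382.4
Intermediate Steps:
p = 1 (p = 2 - 1 = 1)
G(Q, A) = -⅘ (G(Q, A) = -4/5 = -⅕*4 = -⅘)
v = 67 (v = 12 + 55 = 67)
(G(6, 8) + v)² = (-⅘ + 67)² = (331/5)² = 109561/25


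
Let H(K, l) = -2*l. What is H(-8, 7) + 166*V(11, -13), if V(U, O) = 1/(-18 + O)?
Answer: -600/31 ≈ -19.355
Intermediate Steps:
H(-8, 7) + 166*V(11, -13) = -2*7 + 166/(-18 - 13) = -14 + 166/(-31) = -14 + 166*(-1/31) = -14 - 166/31 = -600/31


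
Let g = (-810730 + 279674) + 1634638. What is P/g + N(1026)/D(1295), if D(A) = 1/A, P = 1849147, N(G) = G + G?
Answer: 2932594441027/1103582 ≈ 2.6573e+6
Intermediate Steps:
N(G) = 2*G
g = 1103582 (g = -531056 + 1634638 = 1103582)
P/g + N(1026)/D(1295) = 1849147/1103582 + (2*1026)/(1/1295) = 1849147*(1/1103582) + 2052/(1/1295) = 1849147/1103582 + 2052*1295 = 1849147/1103582 + 2657340 = 2932594441027/1103582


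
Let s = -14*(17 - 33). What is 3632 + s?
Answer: 3856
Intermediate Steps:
s = 224 (s = -14*(-16) = 224)
3632 + s = 3632 + 224 = 3856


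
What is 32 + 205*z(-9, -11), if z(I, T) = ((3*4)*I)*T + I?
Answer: 241727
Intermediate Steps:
z(I, T) = I + 12*I*T (z(I, T) = (12*I)*T + I = 12*I*T + I = I + 12*I*T)
32 + 205*z(-9, -11) = 32 + 205*(-9*(1 + 12*(-11))) = 32 + 205*(-9*(1 - 132)) = 32 + 205*(-9*(-131)) = 32 + 205*1179 = 32 + 241695 = 241727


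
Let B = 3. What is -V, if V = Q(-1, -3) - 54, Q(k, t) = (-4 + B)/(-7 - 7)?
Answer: 755/14 ≈ 53.929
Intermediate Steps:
Q(k, t) = 1/14 (Q(k, t) = (-4 + 3)/(-7 - 7) = -1/(-14) = -1*(-1/14) = 1/14)
V = -755/14 (V = 1/14 - 54 = -755/14 ≈ -53.929)
-V = -1*(-755/14) = 755/14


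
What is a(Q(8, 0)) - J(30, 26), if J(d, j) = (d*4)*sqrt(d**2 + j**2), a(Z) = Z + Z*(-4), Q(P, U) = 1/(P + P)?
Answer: -3/16 - 240*sqrt(394) ≈ -4764.1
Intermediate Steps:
Q(P, U) = 1/(2*P)
a(Z) = -3*Z (a(Z) = Z - 4*Z = -3*Z)
J(d, j) = 4*d*sqrt(d**2 + j**2) (J(d, j) = (4*d)*sqrt(d**2 + j**2) = 4*d*sqrt(d**2 + j**2))
a(Q(8, 0)) - J(30, 26) = -3/(2*8) - 4*30*sqrt(30**2 + 26**2) = -3/(2*8) - 4*30*sqrt(900 + 676) = -3*1/16 - 4*30*sqrt(1576) = -3/16 - 4*30*2*sqrt(394) = -3/16 - 240*sqrt(394)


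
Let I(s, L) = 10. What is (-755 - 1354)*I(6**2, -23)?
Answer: -21090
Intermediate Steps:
(-755 - 1354)*I(6**2, -23) = (-755 - 1354)*10 = -2109*10 = -21090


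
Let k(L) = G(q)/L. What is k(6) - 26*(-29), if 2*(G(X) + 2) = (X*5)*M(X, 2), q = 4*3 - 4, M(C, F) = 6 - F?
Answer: 767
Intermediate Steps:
q = 8 (q = 12 - 4 = 8)
G(X) = -2 + 10*X (G(X) = -2 + ((X*5)*(6 - 1*2))/2 = -2 + ((5*X)*(6 - 2))/2 = -2 + ((5*X)*4)/2 = -2 + (20*X)/2 = -2 + 10*X)
k(L) = 78/L (k(L) = (-2 + 10*8)/L = (-2 + 80)/L = 78/L)
k(6) - 26*(-29) = 78/6 - 26*(-29) = 78*(1/6) + 754 = 13 + 754 = 767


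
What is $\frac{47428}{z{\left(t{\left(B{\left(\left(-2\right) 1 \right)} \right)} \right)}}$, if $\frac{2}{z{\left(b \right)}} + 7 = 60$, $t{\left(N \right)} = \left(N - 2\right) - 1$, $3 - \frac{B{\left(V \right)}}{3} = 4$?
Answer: $1256842$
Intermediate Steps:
$B{\left(V \right)} = -3$ ($B{\left(V \right)} = 9 - 12 = -3$)
$t{\left(N \right)} = -3 + N$ ($t{\left(N \right)} = \left(-2 + N\right) - 1 = -3 + N$)
$z{\left(b \right)} = \frac{2}{53}$ ($z{\left(b \right)} = \frac{2}{-7 + 60} = \frac{2}{53}$)
$\frac{47428}{z{\left(t{\left(B{\left(\left(-2\right) 1 \right)} \right)} \right)}} = \frac{47428}{\frac{2}{53}} = 47428 \cdot \frac{53}{2} = 1256842$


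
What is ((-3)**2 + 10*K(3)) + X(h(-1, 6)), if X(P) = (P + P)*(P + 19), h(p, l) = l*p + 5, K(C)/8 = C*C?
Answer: 693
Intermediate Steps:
K(C) = 8*C**2 (K(C) = 8*(C*C) = 8*C**2)
h(p, l) = 5 + l*p
X(P) = 2*P*(19 + P) (X(P) = (2*P)*(19 + P) = 2*P*(19 + P))
((-3)**2 + 10*K(3)) + X(h(-1, 6)) = ((-3)**2 + 10*(8*3**2)) + 2*(5 + 6*(-1))*(19 + (5 + 6*(-1))) = (9 + 10*(8*9)) + 2*(5 - 6)*(19 + (5 - 6)) = (9 + 10*72) + 2*(-1)*(19 - 1) = (9 + 720) + 2*(-1)*18 = 729 - 36 = 693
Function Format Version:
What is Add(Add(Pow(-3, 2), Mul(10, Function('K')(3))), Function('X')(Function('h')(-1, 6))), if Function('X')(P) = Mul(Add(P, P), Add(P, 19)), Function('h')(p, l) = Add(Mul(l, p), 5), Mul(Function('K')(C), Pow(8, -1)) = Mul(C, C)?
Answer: 693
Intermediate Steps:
Function('K')(C) = Mul(8, Pow(C, 2)) (Function('K')(C) = Mul(8, Mul(C, C)) = Mul(8, Pow(C, 2)))
Function('h')(p, l) = Add(5, Mul(l, p))
Function('X')(P) = Mul(2, P, Add(19, P)) (Function('X')(P) = Mul(Mul(2, P), Add(19, P)) = Mul(2, P, Add(19, P)))
Add(Add(Pow(-3, 2), Mul(10, Function('K')(3))), Function('X')(Function('h')(-1, 6))) = Add(Add(Pow(-3, 2), Mul(10, Mul(8, Pow(3, 2)))), Mul(2, Add(5, Mul(6, -1)), Add(19, Add(5, Mul(6, -1))))) = Add(Add(9, Mul(10, Mul(8, 9))), Mul(2, Add(5, -6), Add(19, Add(5, -6)))) = Add(Add(9, Mul(10, 72)), Mul(2, -1, Add(19, -1))) = Add(Add(9, 720), Mul(2, -1, 18)) = Add(729, -36) = 693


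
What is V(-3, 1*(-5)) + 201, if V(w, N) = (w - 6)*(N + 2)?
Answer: 228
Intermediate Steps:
V(w, N) = (-6 + w)*(2 + N)
V(-3, 1*(-5)) + 201 = (-12 - 6*(-5) + 2*(-3) + (1*(-5))*(-3)) + 201 = (-12 - 6*(-5) - 6 - 5*(-3)) + 201 = (-12 + 30 - 6 + 15) + 201 = 27 + 201 = 228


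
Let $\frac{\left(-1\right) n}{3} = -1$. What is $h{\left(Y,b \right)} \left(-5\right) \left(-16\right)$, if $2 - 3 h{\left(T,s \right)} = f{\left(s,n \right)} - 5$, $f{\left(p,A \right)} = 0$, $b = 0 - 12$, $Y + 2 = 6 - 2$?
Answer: $\frac{560}{3} \approx 186.67$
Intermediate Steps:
$n = 3$ ($n = \left(-3\right) \left(-1\right) = 3$)
$Y = 2$ ($Y = -2 + \left(6 - 2\right) = -2 + 4 = 2$)
$b = -12$ ($b = 0 - 12 = -12$)
$h{\left(T,s \right)} = \frac{7}{3}$ ($h{\left(T,s \right)} = \frac{2}{3} - \frac{0 - 5}{3} = \frac{2}{3} - - \frac{5}{3} = \frac{2}{3} + \frac{5}{3} = \frac{7}{3}$)
$h{\left(Y,b \right)} \left(-5\right) \left(-16\right) = \frac{7}{3} \left(-5\right) \left(-16\right) = \left(- \frac{35}{3}\right) \left(-16\right) = \frac{560}{3}$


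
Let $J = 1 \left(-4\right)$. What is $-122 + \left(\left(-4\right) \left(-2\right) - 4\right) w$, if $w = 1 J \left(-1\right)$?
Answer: $-106$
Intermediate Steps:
$J = -4$
$w = 4$ ($w = 1 \left(-4\right) \left(-1\right) = \left(-4\right) \left(-1\right) = 4$)
$-122 + \left(\left(-4\right) \left(-2\right) - 4\right) w = -122 + \left(\left(-4\right) \left(-2\right) - 4\right) 4 = -122 + \left(8 - 4\right) 4 = -122 + 4 \cdot 4 = -122 + 16 = -106$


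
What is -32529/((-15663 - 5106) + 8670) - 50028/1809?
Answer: -60715979/2431899 ≈ -24.966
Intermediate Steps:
-32529/((-15663 - 5106) + 8670) - 50028/1809 = -32529/(-20769 + 8670) - 50028*1/1809 = -32529/(-12099) - 16676/603 = -32529*(-1/12099) - 16676/603 = 10843/4033 - 16676/603 = -60715979/2431899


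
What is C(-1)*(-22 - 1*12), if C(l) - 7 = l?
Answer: -204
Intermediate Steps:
C(l) = 7 + l
C(-1)*(-22 - 1*12) = (7 - 1)*(-22 - 1*12) = 6*(-22 - 12) = 6*(-34) = -204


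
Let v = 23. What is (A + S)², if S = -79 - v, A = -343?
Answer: 198025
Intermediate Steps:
S = -102 (S = -79 - 1*23 = -79 - 23 = -102)
(A + S)² = (-343 - 102)² = (-445)² = 198025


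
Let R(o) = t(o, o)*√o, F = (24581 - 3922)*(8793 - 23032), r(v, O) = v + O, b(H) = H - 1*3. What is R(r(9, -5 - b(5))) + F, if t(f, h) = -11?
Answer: -294163501 - 11*√2 ≈ -2.9416e+8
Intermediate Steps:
b(H) = -3 + H (b(H) = H - 3 = -3 + H)
r(v, O) = O + v
F = -294163501 (F = 20659*(-14239) = -294163501)
R(o) = -11*√o
R(r(9, -5 - b(5))) + F = -11*√((-5 - (-3 + 5)) + 9) - 294163501 = -11*√((-5 - 1*2) + 9) - 294163501 = -11*√((-5 - 2) + 9) - 294163501 = -11*√(-7 + 9) - 294163501 = -11*√2 - 294163501 = -294163501 - 11*√2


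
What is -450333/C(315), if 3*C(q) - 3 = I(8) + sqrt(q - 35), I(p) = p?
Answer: 4953663/53 - 900666*sqrt(70)/53 ≈ -48714.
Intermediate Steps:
C(q) = 11/3 + sqrt(-35 + q)/3 (C(q) = 1 + (8 + sqrt(q - 35))/3 = 1 + (8 + sqrt(-35 + q))/3 = 1 + (8/3 + sqrt(-35 + q)/3) = 11/3 + sqrt(-35 + q)/3)
-450333/C(315) = -450333/(11/3 + sqrt(-35 + 315)/3) = -450333/(11/3 + sqrt(280)/3) = -450333/(11/3 + (2*sqrt(70))/3) = -450333/(11/3 + 2*sqrt(70)/3)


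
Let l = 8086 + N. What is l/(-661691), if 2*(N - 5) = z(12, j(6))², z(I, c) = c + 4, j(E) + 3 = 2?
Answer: -16191/1323382 ≈ -0.012235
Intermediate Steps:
j(E) = -1 (j(E) = -3 + 2 = -1)
z(I, c) = 4 + c
N = 19/2 (N = 5 + (4 - 1)²/2 = 5 + (½)*3² = 5 + (½)*9 = 5 + 9/2 = 19/2 ≈ 9.5000)
l = 16191/2 (l = 8086 + 19/2 = 16191/2 ≈ 8095.5)
l/(-661691) = (16191/2)/(-661691) = (16191/2)*(-1/661691) = -16191/1323382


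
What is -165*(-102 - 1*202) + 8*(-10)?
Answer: 50080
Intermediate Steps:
-165*(-102 - 1*202) + 8*(-10) = -165*(-102 - 202) - 80 = -165*(-304) - 80 = 50160 - 80 = 50080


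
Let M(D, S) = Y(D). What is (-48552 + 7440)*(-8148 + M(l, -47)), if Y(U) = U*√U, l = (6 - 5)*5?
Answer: 334980576 - 205560*√5 ≈ 3.3452e+8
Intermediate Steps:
l = 5 (l = 1*5 = 5)
Y(U) = U^(3/2)
M(D, S) = D^(3/2)
(-48552 + 7440)*(-8148 + M(l, -47)) = (-48552 + 7440)*(-8148 + 5^(3/2)) = -41112*(-8148 + 5*√5) = 334980576 - 205560*√5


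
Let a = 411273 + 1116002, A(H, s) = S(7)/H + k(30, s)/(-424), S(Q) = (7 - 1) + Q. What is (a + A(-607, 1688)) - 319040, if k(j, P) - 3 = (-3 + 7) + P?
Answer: 310959991103/257368 ≈ 1.2082e+6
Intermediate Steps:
k(j, P) = 7 + P (k(j, P) = 3 + ((-3 + 7) + P) = 3 + (4 + P) = 7 + P)
S(Q) = 6 + Q
A(H, s) = -7/424 + 13/H - s/424 (A(H, s) = (6 + 7)/H + (7 + s)/(-424) = 13/H + (7 + s)*(-1/424) = 13/H + (-7/424 - s/424) = -7/424 + 13/H - s/424)
a = 1527275
(a + A(-607, 1688)) - 319040 = (1527275 + (1/424)*(5512 - 1*(-607)*(7 + 1688))/(-607)) - 319040 = (1527275 + (1/424)*(-1/607)*(5512 - 1*(-607)*1695)) - 319040 = (1527275 + (1/424)*(-1/607)*(5512 + 1028865)) - 319040 = (1527275 + (1/424)*(-1/607)*1034377) - 319040 = (1527275 - 1034377/257368) - 319040 = 393070677823/257368 - 319040 = 310959991103/257368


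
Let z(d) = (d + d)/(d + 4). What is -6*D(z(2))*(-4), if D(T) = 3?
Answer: 72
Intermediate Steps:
z(d) = 2*d/(4 + d) (z(d) = (2*d)/(4 + d) = 2*d/(4 + d))
-6*D(z(2))*(-4) = -6*3*(-4) = -18*(-4) = 72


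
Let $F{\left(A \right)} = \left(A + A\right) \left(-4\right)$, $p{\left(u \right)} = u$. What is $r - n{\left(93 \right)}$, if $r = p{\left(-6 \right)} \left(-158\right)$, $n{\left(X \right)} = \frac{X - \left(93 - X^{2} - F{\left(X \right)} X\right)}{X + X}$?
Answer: $\frac{2547}{2} \approx 1273.5$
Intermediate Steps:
$F{\left(A \right)} = - 8 A$ ($F{\left(A \right)} = 2 A \left(-4\right) = - 8 A$)
$n{\left(X \right)} = \frac{-93 + X - 7 X^{2}}{2 X}$ ($n{\left(X \right)} = \frac{X - \left(93 - X^{2} - - 8 X X\right)}{X + X} = \frac{X + \left(\left(X^{2} - 8 X^{2}\right) - 93\right)}{2 X} = \left(X - \left(93 + 7 X^{2}\right)\right) \frac{1}{2 X} = \left(-93 + X - 7 X^{2}\right) \frac{1}{2 X} = \frac{-93 + X - 7 X^{2}}{2 X}$)
$r = 948$ ($r = \left(-6\right) \left(-158\right) = 948$)
$r - n{\left(93 \right)} = 948 - \frac{-93 + 93 \left(1 - 651\right)}{2 \cdot 93} = 948 - \frac{1}{2} \cdot \frac{1}{93} \left(-93 + 93 \left(1 - 651\right)\right) = 948 - \frac{1}{2} \cdot \frac{1}{93} \left(-93 + 93 \left(-650\right)\right) = 948 - \frac{1}{2} \cdot \frac{1}{93} \left(-93 - 60450\right) = 948 - \frac{1}{2} \cdot \frac{1}{93} \left(-60543\right) = 948 - - \frac{651}{2} = 948 + \frac{651}{2} = \frac{2547}{2}$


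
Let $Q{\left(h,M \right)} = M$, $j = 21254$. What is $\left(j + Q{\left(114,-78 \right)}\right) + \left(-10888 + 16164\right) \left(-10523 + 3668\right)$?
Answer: $-36145804$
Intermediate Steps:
$\left(j + Q{\left(114,-78 \right)}\right) + \left(-10888 + 16164\right) \left(-10523 + 3668\right) = \left(21254 - 78\right) + \left(-10888 + 16164\right) \left(-10523 + 3668\right) = 21176 + 5276 \left(-6855\right) = 21176 - 36166980 = -36145804$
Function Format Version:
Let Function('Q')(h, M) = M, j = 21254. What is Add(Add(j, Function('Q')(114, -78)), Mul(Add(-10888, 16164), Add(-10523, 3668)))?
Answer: -36145804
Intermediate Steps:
Add(Add(j, Function('Q')(114, -78)), Mul(Add(-10888, 16164), Add(-10523, 3668))) = Add(Add(21254, -78), Mul(Add(-10888, 16164), Add(-10523, 3668))) = Add(21176, Mul(5276, -6855)) = Add(21176, -36166980) = -36145804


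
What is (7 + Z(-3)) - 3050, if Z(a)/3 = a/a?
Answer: -3040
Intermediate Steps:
Z(a) = 3 (Z(a) = 3*(a/a) = 3*1 = 3)
(7 + Z(-3)) - 3050 = (7 + 3) - 3050 = 10 - 3050 = -3040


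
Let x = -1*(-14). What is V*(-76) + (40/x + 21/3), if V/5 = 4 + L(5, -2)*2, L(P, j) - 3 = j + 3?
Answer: -31851/7 ≈ -4550.1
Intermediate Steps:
L(P, j) = 6 + j (L(P, j) = 3 + (j + 3) = 3 + (3 + j) = 6 + j)
V = 60 (V = 5*(4 + (6 - 2)*2) = 5*(4 + 4*2) = 5*(4 + 8) = 5*12 = 60)
x = 14
V*(-76) + (40/x + 21/3) = 60*(-76) + (40/14 + 21/3) = -4560 + (40*(1/14) + 21*(1/3)) = -4560 + (20/7 + 7) = -4560 + 69/7 = -31851/7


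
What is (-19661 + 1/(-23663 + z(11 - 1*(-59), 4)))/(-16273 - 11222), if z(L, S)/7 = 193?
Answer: 146225411/204489480 ≈ 0.71508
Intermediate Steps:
z(L, S) = 1351 (z(L, S) = 7*193 = 1351)
(-19661 + 1/(-23663 + z(11 - 1*(-59), 4)))/(-16273 - 11222) = (-19661 + 1/(-23663 + 1351))/(-16273 - 11222) = (-19661 + 1/(-22312))/(-27495) = (-19661 - 1/22312)*(-1/27495) = -438676233/22312*(-1/27495) = 146225411/204489480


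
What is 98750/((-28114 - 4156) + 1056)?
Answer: -49375/15607 ≈ -3.1636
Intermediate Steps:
98750/((-28114 - 4156) + 1056) = 98750/(-32270 + 1056) = 98750/(-31214) = 98750*(-1/31214) = -49375/15607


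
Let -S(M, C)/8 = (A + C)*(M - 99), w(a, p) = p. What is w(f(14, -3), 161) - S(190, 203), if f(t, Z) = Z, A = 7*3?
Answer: 163233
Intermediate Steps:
A = 21
S(M, C) = -8*(-99 + M)*(21 + C) (S(M, C) = -8*(21 + C)*(M - 99) = -8*(21 + C)*(-99 + M) = -8*(-99 + M)*(21 + C))
w(f(14, -3), 161) - S(190, 203) = 161 - (16632 - 168*190 + 792*203 - 8*203*190) = 161 - (16632 - 31920 + 160776 - 308560) = 161 - 1*(-163072) = 161 + 163072 = 163233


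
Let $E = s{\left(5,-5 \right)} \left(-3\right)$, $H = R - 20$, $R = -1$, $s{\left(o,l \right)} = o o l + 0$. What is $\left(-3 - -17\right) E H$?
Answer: $-110250$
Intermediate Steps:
$s{\left(o,l \right)} = l o^{2}$ ($s{\left(o,l \right)} = o^{2} l + 0 = l o^{2} + 0 = l o^{2}$)
$H = -21$ ($H = -1 - 20 = -21$)
$E = 375$ ($E = - 5 \cdot 5^{2} \left(-3\right) = \left(-5\right) 25 \left(-3\right) = \left(-125\right) \left(-3\right) = 375$)
$\left(-3 - -17\right) E H = \left(-3 - -17\right) 375 \left(-21\right) = \left(-3 + 17\right) 375 \left(-21\right) = 14 \cdot 375 \left(-21\right) = 5250 \left(-21\right) = -110250$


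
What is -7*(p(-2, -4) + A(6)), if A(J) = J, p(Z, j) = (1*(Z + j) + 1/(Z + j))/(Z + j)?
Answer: -1771/36 ≈ -49.194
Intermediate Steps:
p(Z, j) = (Z + j + 1/(Z + j))/(Z + j) (p(Z, j) = ((Z + j) + 1/(Z + j))/(Z + j) = (Z + j + 1/(Z + j))/(Z + j))
-7*(p(-2, -4) + A(6)) = -7*((1 + (-2 - 4)⁻²) + 6) = -7*((1 + (-6)⁻²) + 6) = -7*((1 + 1/36) + 6) = -7*(37/36 + 6) = -7*253/36 = -1771/36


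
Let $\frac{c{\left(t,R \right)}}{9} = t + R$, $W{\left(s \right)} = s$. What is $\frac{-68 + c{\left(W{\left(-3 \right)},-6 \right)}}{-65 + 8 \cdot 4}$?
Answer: $\frac{149}{33} \approx 4.5152$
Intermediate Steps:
$c{\left(t,R \right)} = 9 R + 9 t$ ($c{\left(t,R \right)} = 9 \left(t + R\right) = 9 \left(R + t\right) = 9 R + 9 t$)
$\frac{-68 + c{\left(W{\left(-3 \right)},-6 \right)}}{-65 + 8 \cdot 4} = \frac{-68 + \left(9 \left(-6\right) + 9 \left(-3\right)\right)}{-65 + 8 \cdot 4} = \frac{-68 - 81}{-65 + 32} = \frac{-68 - 81}{-33} = \left(-149\right) \left(- \frac{1}{33}\right) = \frac{149}{33}$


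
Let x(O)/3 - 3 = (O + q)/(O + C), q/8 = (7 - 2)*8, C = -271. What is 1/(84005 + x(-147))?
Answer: 418/35117333 ≈ 1.1903e-5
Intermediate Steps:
q = 320 (q = 8*((7 - 2)*8) = 8*(5*8) = 8*40 = 320)
x(O) = 9 + 3*(320 + O)/(-271 + O) (x(O) = 9 + 3*((O + 320)/(O - 271)) = 9 + 3*((320 + O)/(-271 + O)) = 9 + 3*(320 + O)/(-271 + O))
1/(84005 + x(-147)) = 1/(84005 + 3*(-493 + 4*(-147))/(-271 - 147)) = 1/(84005 + 3*(-493 - 588)/(-418)) = 1/(84005 + 3*(-1/418)*(-1081)) = 1/(84005 + 3243/418) = 1/(35117333/418) = 418/35117333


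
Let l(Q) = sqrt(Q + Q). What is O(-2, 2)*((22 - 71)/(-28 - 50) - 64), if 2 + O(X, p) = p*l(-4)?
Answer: 4943/39 - 9886*I*sqrt(2)/39 ≈ 126.74 - 358.48*I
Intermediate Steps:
l(Q) = sqrt(2)*sqrt(Q) (l(Q) = sqrt(2*Q) = sqrt(2)*sqrt(Q))
O(X, p) = -2 + 2*I*p*sqrt(2) (O(X, p) = -2 + p*(sqrt(2)*sqrt(-4)) = -2 + p*(sqrt(2)*(2*I)) = -2 + p*(2*I*sqrt(2)) = -2 + 2*I*p*sqrt(2))
O(-2, 2)*((22 - 71)/(-28 - 50) - 64) = (-2 + 2*I*2*sqrt(2))*((22 - 71)/(-28 - 50) - 64) = (-2 + 4*I*sqrt(2))*(-49/(-78) - 64) = (-2 + 4*I*sqrt(2))*(-49*(-1/78) - 64) = (-2 + 4*I*sqrt(2))*(49/78 - 64) = (-2 + 4*I*sqrt(2))*(-4943/78) = 4943/39 - 9886*I*sqrt(2)/39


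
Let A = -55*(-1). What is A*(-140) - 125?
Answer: -7825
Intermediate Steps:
A = 55
A*(-140) - 125 = 55*(-140) - 125 = -7700 - 125 = -7825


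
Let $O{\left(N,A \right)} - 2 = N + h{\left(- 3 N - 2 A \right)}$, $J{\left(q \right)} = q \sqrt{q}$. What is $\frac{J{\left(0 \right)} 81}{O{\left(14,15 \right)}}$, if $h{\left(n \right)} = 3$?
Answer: $0$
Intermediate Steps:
$J{\left(q \right)} = q^{\frac{3}{2}}$
$O{\left(N,A \right)} = 5 + N$ ($O{\left(N,A \right)} = 2 + \left(N + 3\right) = 2 + \left(3 + N\right) = 5 + N$)
$\frac{J{\left(0 \right)} 81}{O{\left(14,15 \right)}} = \frac{0^{\frac{3}{2}} \cdot 81}{5 + 14} = \frac{0 \cdot 81}{19} = 0 \cdot \frac{1}{19} = 0$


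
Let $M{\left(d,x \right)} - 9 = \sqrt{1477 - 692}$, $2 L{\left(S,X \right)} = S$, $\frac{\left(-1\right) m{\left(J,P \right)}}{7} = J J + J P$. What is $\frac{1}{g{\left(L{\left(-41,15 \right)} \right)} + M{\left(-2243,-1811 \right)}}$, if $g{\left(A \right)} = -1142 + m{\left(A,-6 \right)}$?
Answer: $- \frac{78972}{389773489} - \frac{16 \sqrt{785}}{389773489} \approx -0.00020376$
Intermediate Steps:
$m{\left(J,P \right)} = - 7 J^{2} - 7 J P$ ($m{\left(J,P \right)} = - 7 \left(J J + J P\right) = - 7 \left(J^{2} + J P\right) = - 7 J^{2} - 7 J P$)
$L{\left(S,X \right)} = \frac{S}{2}$
$M{\left(d,x \right)} = 9 + \sqrt{785}$ ($M{\left(d,x \right)} = 9 + \sqrt{1477 - 692} = 9 + \sqrt{785}$)
$g{\left(A \right)} = -1142 - 7 A \left(-6 + A\right)$ ($g{\left(A \right)} = -1142 - 7 A \left(A - 6\right) = -1142 - 7 A \left(-6 + A\right)$)
$\frac{1}{g{\left(L{\left(-41,15 \right)} \right)} + M{\left(-2243,-1811 \right)}} = \frac{1}{\left(-1142 - 7 \cdot \frac{1}{2} \left(-41\right) \left(-6 + \frac{1}{2} \left(-41\right)\right)\right) + \left(9 + \sqrt{785}\right)} = \frac{1}{\left(-1142 - - \frac{287 \left(-6 - \frac{41}{2}\right)}{2}\right) + \left(9 + \sqrt{785}\right)} = \frac{1}{\left(-1142 - \left(- \frac{287}{2}\right) \left(- \frac{53}{2}\right)\right) + \left(9 + \sqrt{785}\right)} = \frac{1}{\left(-1142 - \frac{15211}{4}\right) + \left(9 + \sqrt{785}\right)} = \frac{1}{- \frac{19779}{4} + \left(9 + \sqrt{785}\right)} = \frac{1}{- \frac{19743}{4} + \sqrt{785}}$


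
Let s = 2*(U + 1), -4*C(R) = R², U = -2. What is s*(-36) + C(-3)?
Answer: 279/4 ≈ 69.750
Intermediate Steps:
C(R) = -R²/4
s = -2 (s = 2*(-2 + 1) = 2*(-1) = -2)
s*(-36) + C(-3) = -2*(-36) - ¼*(-3)² = 72 - ¼*9 = 72 - 9/4 = 279/4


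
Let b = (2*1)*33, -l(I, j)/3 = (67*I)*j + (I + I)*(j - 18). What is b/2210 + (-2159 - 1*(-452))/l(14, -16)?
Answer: -20413/3527160 ≈ -0.0057874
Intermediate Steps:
l(I, j) = -201*I*j - 6*I*(-18 + j) (l(I, j) = -3*((67*I)*j + (I + I)*(j - 18)) = -3*(67*I*j + (2*I)*(-18 + j)) = -3*(67*I*j + 2*I*(-18 + j)) = -3*(2*I*(-18 + j) + 67*I*j) = -201*I*j - 6*I*(-18 + j))
b = 66 (b = 2*33 = 66)
b/2210 + (-2159 - 1*(-452))/l(14, -16) = 66/2210 + (-2159 - 1*(-452))/((9*14*(12 - 23*(-16)))) = 66*(1/2210) + (-2159 + 452)/((9*14*(12 + 368))) = 33/1105 - 1707/(9*14*380) = 33/1105 - 1707/47880 = 33/1105 - 1707*1/47880 = 33/1105 - 569/15960 = -20413/3527160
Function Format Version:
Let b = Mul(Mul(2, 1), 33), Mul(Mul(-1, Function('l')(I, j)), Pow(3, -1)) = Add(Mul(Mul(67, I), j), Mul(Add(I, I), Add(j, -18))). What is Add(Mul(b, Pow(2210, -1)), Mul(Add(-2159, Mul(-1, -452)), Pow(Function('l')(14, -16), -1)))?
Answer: Rational(-20413, 3527160) ≈ -0.0057874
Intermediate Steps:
Function('l')(I, j) = Add(Mul(-201, I, j), Mul(-6, I, Add(-18, j))) (Function('l')(I, j) = Mul(-3, Add(Mul(Mul(67, I), j), Mul(Add(I, I), Add(j, -18)))) = Mul(-3, Add(Mul(67, I, j), Mul(Mul(2, I), Add(-18, j)))) = Mul(-3, Add(Mul(67, I, j), Mul(2, I, Add(-18, j)))) = Mul(-3, Add(Mul(2, I, Add(-18, j)), Mul(67, I, j))) = Add(Mul(-201, I, j), Mul(-6, I, Add(-18, j))))
b = 66 (b = Mul(2, 33) = 66)
Add(Mul(b, Pow(2210, -1)), Mul(Add(-2159, Mul(-1, -452)), Pow(Function('l')(14, -16), -1))) = Add(Mul(66, Pow(2210, -1)), Mul(Add(-2159, Mul(-1, -452)), Pow(Mul(9, 14, Add(12, Mul(-23, -16))), -1))) = Add(Mul(66, Rational(1, 2210)), Mul(Add(-2159, 452), Pow(Mul(9, 14, Add(12, 368)), -1))) = Add(Rational(33, 1105), Mul(-1707, Pow(Mul(9, 14, 380), -1))) = Add(Rational(33, 1105), Mul(-1707, Pow(47880, -1))) = Add(Rational(33, 1105), Mul(-1707, Rational(1, 47880))) = Add(Rational(33, 1105), Rational(-569, 15960)) = Rational(-20413, 3527160)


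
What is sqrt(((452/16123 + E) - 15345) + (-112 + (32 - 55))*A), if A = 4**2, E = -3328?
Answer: I*sqrt(5415554582861)/16123 ≈ 144.34*I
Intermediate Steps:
A = 16
sqrt(((452/16123 + E) - 15345) + (-112 + (32 - 55))*A) = sqrt(((452/16123 - 3328) - 15345) + (-112 + (32 - 55))*16) = sqrt(((452*(1/16123) - 3328) - 15345) + (-112 - 23)*16) = sqrt(((452/16123 - 3328) - 15345) - 135*16) = sqrt((-53656892/16123 - 15345) - 2160) = sqrt(-301064327/16123 - 2160) = sqrt(-335890007/16123) = I*sqrt(5415554582861)/16123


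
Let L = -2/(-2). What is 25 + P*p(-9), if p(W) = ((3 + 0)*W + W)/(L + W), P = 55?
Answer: 545/2 ≈ 272.50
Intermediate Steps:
L = 1 (L = -2*(-1/2) = 1)
p(W) = 4*W/(1 + W) (p(W) = ((3 + 0)*W + W)/(1 + W) = (3*W + W)/(1 + W) = (4*W)/(1 + W) = 4*W/(1 + W))
25 + P*p(-9) = 25 + 55*(4*(-9)/(1 - 9)) = 25 + 55*(4*(-9)/(-8)) = 25 + 55*(4*(-9)*(-1/8)) = 25 + 55*(9/2) = 25 + 495/2 = 545/2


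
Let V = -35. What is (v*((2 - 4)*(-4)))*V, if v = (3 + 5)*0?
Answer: 0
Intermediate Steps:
v = 0 (v = 8*0 = 0)
(v*((2 - 4)*(-4)))*V = (0*((2 - 4)*(-4)))*(-35) = (0*(-2*(-4)))*(-35) = (0*8)*(-35) = 0*(-35) = 0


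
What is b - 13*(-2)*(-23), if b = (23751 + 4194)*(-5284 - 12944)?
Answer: -509382058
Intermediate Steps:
b = -509381460 (b = 27945*(-18228) = -509381460)
b - 13*(-2)*(-23) = -509381460 - 13*(-2)*(-23) = -509381460 - (-26)*(-23) = -509381460 - 1*598 = -509381460 - 598 = -509382058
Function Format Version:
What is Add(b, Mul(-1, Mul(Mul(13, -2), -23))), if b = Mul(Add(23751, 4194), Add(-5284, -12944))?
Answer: -509382058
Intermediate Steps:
b = -509381460 (b = Mul(27945, -18228) = -509381460)
Add(b, Mul(-1, Mul(Mul(13, -2), -23))) = Add(-509381460, Mul(-1, Mul(Mul(13, -2), -23))) = Add(-509381460, Mul(-1, Mul(-26, -23))) = Add(-509381460, Mul(-1, 598)) = Add(-509381460, -598) = -509382058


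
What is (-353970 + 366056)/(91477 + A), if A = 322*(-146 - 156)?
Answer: -12086/5767 ≈ -2.0957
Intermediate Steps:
A = -97244 (A = 322*(-302) = -97244)
(-353970 + 366056)/(91477 + A) = (-353970 + 366056)/(91477 - 97244) = 12086/(-5767) = 12086*(-1/5767) = -12086/5767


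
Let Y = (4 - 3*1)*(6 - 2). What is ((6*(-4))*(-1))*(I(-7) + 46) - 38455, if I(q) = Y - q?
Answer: -37087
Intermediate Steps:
Y = 4 (Y = (4 - 3)*4 = 1*4 = 4)
I(q) = 4 - q
((6*(-4))*(-1))*(I(-7) + 46) - 38455 = ((6*(-4))*(-1))*((4 - 1*(-7)) + 46) - 38455 = (-24*(-1))*((4 + 7) + 46) - 38455 = 24*(11 + 46) - 38455 = 24*57 - 38455 = 1368 - 38455 = -37087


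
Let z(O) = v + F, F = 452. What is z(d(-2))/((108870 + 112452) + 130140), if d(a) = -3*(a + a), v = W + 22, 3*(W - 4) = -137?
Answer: 1297/1054386 ≈ 0.0012301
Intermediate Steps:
W = -125/3 (W = 4 + (⅓)*(-137) = 4 - 137/3 = -125/3 ≈ -41.667)
v = -59/3 (v = -125/3 + 22 = -59/3 ≈ -19.667)
d(a) = -6*a
z(O) = 1297/3 (z(O) = -59/3 + 452 = 1297/3)
z(d(-2))/((108870 + 112452) + 130140) = 1297/(3*((108870 + 112452) + 130140)) = 1297/(3*(221322 + 130140)) = (1297/3)/351462 = (1297/3)*(1/351462) = 1297/1054386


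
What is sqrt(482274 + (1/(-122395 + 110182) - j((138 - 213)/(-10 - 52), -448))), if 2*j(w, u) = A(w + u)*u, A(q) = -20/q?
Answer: sqrt(6133324995077378789837)/112770771 ≈ 694.47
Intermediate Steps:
j(w, u) = -10*u/(u + w) (j(w, u) = ((-20/(w + u))*u)/2 = ((-20/(u + w))*u)/2 = (-20*u/(u + w))/2 = -10*u/(u + w))
sqrt(482274 + (1/(-122395 + 110182) - j((138 - 213)/(-10 - 52), -448))) = sqrt(482274 + (1/(-122395 + 110182) - (-10)*(-448)/(-448 + (138 - 213)/(-10 - 52)))) = sqrt(482274 + (1/(-12213) - (-10)*(-448)/(-448 - 75/(-62)))) = sqrt(482274 + (-1/12213 - (-10)*(-448)/(-448 - 75*(-1/62)))) = sqrt(482274 + (-1/12213 - (-10)*(-448)/(-448 + 75/62))) = sqrt(482274 + (-1/12213 - (-10)*(-448)/(-27701/62))) = sqrt(482274 + (-1/12213 - (-10)*(-448)*(-62)/27701)) = sqrt(482274 + (-1/12213 - 1*(-277760/27701))) = sqrt(482274 + (-1/12213 + 277760/27701)) = sqrt(482274 + 3392255179/338312313) = sqrt(163162624694941/338312313) = sqrt(6133324995077378789837)/112770771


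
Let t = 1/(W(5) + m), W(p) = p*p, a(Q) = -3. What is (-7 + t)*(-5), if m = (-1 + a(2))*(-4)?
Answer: 1430/41 ≈ 34.878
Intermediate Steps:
W(p) = p²
m = 16 (m = (-1 - 3)*(-4) = -4*(-4) = 16)
t = 1/41 (t = 1/(5² + 16) = 1/(25 + 16) = 1/41 ≈ 0.024390)
(-7 + t)*(-5) = (-7 + 1/41)*(-5) = -286/41*(-5) = 1430/41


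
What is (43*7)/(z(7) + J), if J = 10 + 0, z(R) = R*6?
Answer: 301/52 ≈ 5.7885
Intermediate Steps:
z(R) = 6*R
J = 10
(43*7)/(z(7) + J) = (43*7)/(6*7 + 10) = 301/(42 + 10) = 301/52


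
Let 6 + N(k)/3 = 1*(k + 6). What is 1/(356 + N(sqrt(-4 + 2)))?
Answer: 178/63377 - 3*I*sqrt(2)/126754 ≈ 0.0028086 - 3.3471e-5*I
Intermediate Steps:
N(k) = 3*k (N(k) = -18 + 3*(1*(k + 6)) = -18 + 3*(1*(6 + k)) = -18 + 3*(6 + k) = -18 + (18 + 3*k) = 3*k)
1/(356 + N(sqrt(-4 + 2))) = 1/(356 + 3*sqrt(-4 + 2)) = 1/(356 + 3*sqrt(-2)) = 1/(356 + 3*(I*sqrt(2))) = 1/(356 + 3*I*sqrt(2))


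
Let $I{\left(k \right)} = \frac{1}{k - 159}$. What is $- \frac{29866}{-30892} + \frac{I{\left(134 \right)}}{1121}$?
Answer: $\frac{418481879}{432874150} \approx 0.96675$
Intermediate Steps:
$I{\left(k \right)} = \frac{1}{-159 + k}$
$- \frac{29866}{-30892} + \frac{I{\left(134 \right)}}{1121} = - \frac{29866}{-30892} + \frac{1}{\left(-159 + 134\right) 1121} = \left(-29866\right) \left(- \frac{1}{30892}\right) + \frac{1}{-25} \cdot \frac{1}{1121} = \frac{14933}{15446} - \frac{1}{28025} = \frac{418481879}{432874150}$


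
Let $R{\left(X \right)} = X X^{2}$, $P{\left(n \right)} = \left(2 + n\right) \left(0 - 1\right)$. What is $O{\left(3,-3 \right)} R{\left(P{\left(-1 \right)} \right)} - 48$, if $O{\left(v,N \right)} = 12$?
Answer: $-60$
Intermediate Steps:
$P{\left(n \right)} = -2 - n$ ($P{\left(n \right)} = \left(2 + n\right) \left(-1\right) = -2 - n$)
$R{\left(X \right)} = X^{3}$
$O{\left(3,-3 \right)} R{\left(P{\left(-1 \right)} \right)} - 48 = 12 \left(-2 - -1\right)^{3} - 48 = 12 \left(-2 + 1\right)^{3} - 48 = 12 \left(-1\right)^{3} - 48 = 12 \left(-1\right) - 48 = -12 - 48 = -60$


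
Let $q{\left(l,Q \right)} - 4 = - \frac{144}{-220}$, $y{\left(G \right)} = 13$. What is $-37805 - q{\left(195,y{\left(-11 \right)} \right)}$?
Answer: $- \frac{2079531}{55} \approx -37810.0$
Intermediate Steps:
$q{\left(l,Q \right)} = \frac{256}{55}$ ($q{\left(l,Q \right)} = 4 - \frac{144}{-220} = 4 - - \frac{36}{55} = 4 + \frac{36}{55} = \frac{256}{55}$)
$-37805 - q{\left(195,y{\left(-11 \right)} \right)} = -37805 - \frac{256}{55} = - \frac{2079531}{55}$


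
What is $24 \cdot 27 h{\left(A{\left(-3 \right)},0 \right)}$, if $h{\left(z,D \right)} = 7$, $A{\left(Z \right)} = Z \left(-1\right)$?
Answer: $4536$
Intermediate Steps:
$A{\left(Z \right)} = - Z$
$24 \cdot 27 h{\left(A{\left(-3 \right)},0 \right)} = 24 \cdot 27 \cdot 7 = 648 \cdot 7 = 4536$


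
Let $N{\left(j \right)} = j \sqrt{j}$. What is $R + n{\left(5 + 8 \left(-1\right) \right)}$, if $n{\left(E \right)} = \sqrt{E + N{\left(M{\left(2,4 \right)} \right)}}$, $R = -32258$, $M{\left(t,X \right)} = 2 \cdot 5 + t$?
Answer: $-32258 + \sqrt{-3 + 24 \sqrt{3}} \approx -32252.0$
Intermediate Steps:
$M{\left(t,X \right)} = 10 + t$
$N{\left(j \right)} = j^{\frac{3}{2}}$
$n{\left(E \right)} = \sqrt{E + 24 \sqrt{3}}$ ($n{\left(E \right)} = \sqrt{E + \left(10 + 2\right)^{\frac{3}{2}}} = \sqrt{E + 12^{\frac{3}{2}}} = \sqrt{E + 24 \sqrt{3}}$)
$R + n{\left(5 + 8 \left(-1\right) \right)} = -32258 + \sqrt{\left(5 + 8 \left(-1\right)\right) + 24 \sqrt{3}} = -32258 + \sqrt{\left(5 - 8\right) + 24 \sqrt{3}} = -32258 + \sqrt{-3 + 24 \sqrt{3}}$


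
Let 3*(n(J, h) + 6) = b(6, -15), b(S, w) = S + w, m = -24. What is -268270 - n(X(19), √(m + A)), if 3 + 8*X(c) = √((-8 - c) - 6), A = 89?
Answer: -268261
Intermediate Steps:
X(c) = -3/8 + √(-14 - c)/8 (X(c) = -3/8 + √((-8 - c) - 6)/8 = -3/8 + √(-14 - c)/8)
n(J, h) = -9 (n(J, h) = -6 + (6 - 15)/3 = -6 + (⅓)*(-9) = -6 - 3 = -9)
-268270 - n(X(19), √(m + A)) = -268270 - 1*(-9) = -268270 + 9 = -268261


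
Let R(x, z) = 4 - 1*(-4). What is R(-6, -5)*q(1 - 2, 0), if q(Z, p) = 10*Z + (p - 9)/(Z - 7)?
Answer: -71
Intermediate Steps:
R(x, z) = 8 (R(x, z) = 4 + 4 = 8)
q(Z, p) = 10*Z + (-9 + p)/(-7 + Z)
R(-6, -5)*q(1 - 2, 0) = 8*((-9 + 0 - 70*(1 - 2) + 10*(1 - 2)²)/(-7 + (1 - 2))) = 8*((-9 + 0 - 70*(-1) + 10*(-1)²)/(-7 - 1)) = 8*((-9 + 0 + 70 + 10*1)/(-8)) = 8*(-(-9 + 0 + 70 + 10)/8) = 8*(-⅛*71) = 8*(-71/8) = -71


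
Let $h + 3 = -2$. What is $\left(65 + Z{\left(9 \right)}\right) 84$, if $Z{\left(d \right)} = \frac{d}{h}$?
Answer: $\frac{26544}{5} \approx 5308.8$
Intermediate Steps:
$h = -5$ ($h = -3 - 2 = -5$)
$Z{\left(d \right)} = - \frac{d}{5}$ ($Z{\left(d \right)} = \frac{d}{-5} = d \left(- \frac{1}{5}\right) = - \frac{d}{5}$)
$\left(65 + Z{\left(9 \right)}\right) 84 = \left(65 - \frac{9}{5}\right) 84 = \frac{316}{5} \cdot 84 = \frac{26544}{5}$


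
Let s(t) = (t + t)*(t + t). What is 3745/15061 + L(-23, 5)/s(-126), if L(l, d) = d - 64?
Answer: 236933881/956433744 ≈ 0.24773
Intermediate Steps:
L(l, d) = -64 + d
s(t) = 4*t² (s(t) = (2*t)*(2*t) = 4*t²)
3745/15061 + L(-23, 5)/s(-126) = 3745/15061 + (-64 + 5)/((4*(-126)²)) = 3745*(1/15061) - 59/(4*15876) = 3745/15061 - 59/63504 = 236933881/956433744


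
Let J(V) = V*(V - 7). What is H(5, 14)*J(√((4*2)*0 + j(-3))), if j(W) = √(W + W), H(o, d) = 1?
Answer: (-6)^(¼)*(-7 + (-6)^(¼)) ≈ -7.7468 - 5.2973*I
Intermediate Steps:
j(W) = √2*√W (j(W) = √(2*W) = √2*√W)
J(V) = V*(-7 + V)
H(5, 14)*J(√((4*2)*0 + j(-3))) = 1*(√((4*2)*0 + √2*√(-3))*(-7 + √((4*2)*0 + √2*√(-3)))) = 1*(√(8*0 + √2*(I*√3))*(-7 + √(8*0 + √2*(I*√3)))) = 1*(√(0 + I*√6)*(-7 + √(0 + I*√6))) = 1*(√(I*√6)*(-7 + √(I*√6))) = 1*((6^(¼)*√I)*(-7 + 6^(¼)*√I)) = 1*(6^(¼)*√I*(-7 + 6^(¼)*√I)) = 6^(¼)*√I*(-7 + 6^(¼)*√I)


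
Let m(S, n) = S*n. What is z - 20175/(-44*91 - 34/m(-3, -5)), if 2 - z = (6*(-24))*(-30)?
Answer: -259183267/60094 ≈ -4313.0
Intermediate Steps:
z = -4318 (z = 2 - 6*(-24)*(-30) = 2 - (-144)*(-30) = 2 - 1*4320 = 2 - 4320 = -4318)
z - 20175/(-44*91 - 34/m(-3, -5)) = -4318 - 20175/(-44*91 - 34/((-3*(-5)))) = -4318 - 20175/(-4004 - 34/15) = -4318 - 20175/(-60094/15) = -4318 - 20175*(-15/60094) = -4318 + 302625/60094 = -259183267/60094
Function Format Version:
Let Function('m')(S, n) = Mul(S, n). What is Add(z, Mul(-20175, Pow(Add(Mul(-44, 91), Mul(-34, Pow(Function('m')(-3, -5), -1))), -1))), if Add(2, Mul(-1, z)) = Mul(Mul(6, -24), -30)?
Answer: Rational(-259183267, 60094) ≈ -4313.0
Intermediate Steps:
z = -4318 (z = Add(2, Mul(-1, Mul(Mul(6, -24), -30))) = Add(2, Mul(-1, Mul(-144, -30))) = Add(2, Mul(-1, 4320)) = Add(2, -4320) = -4318)
Add(z, Mul(-20175, Pow(Add(Mul(-44, 91), Mul(-34, Pow(Function('m')(-3, -5), -1))), -1))) = Add(-4318, Mul(-20175, Pow(Add(Mul(-44, 91), Mul(-34, Pow(Mul(-3, -5), -1))), -1))) = Add(-4318, Mul(-20175, Pow(Add(-4004, Mul(-34, Pow(15, -1))), -1))) = Add(-4318, Mul(-20175, Pow(Add(-4004, Mul(-34, Rational(1, 15))), -1))) = Add(-4318, Mul(-20175, Pow(Add(-4004, Rational(-34, 15)), -1))) = Add(-4318, Mul(-20175, Pow(Rational(-60094, 15), -1))) = Add(-4318, Mul(-20175, Rational(-15, 60094))) = Add(-4318, Rational(302625, 60094)) = Rational(-259183267, 60094)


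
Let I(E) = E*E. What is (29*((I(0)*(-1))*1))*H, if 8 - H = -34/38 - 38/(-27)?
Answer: 0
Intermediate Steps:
I(E) = E²
H = 3841/513 (H = 8 - (-34/38 - 38/(-27)) = 8 - (-34*1/38 - 38*(-1/27)) = 8 - (-17/19 + 38/27) = 8 - 1*263/513 = 8 - 263/513 = 3841/513 ≈ 7.4873)
(29*((I(0)*(-1))*1))*H = (29*((0²*(-1))*1))*(3841/513) = (29*((0*(-1))*1))*(3841/513) = (29*(0*1))*(3841/513) = (29*0)*(3841/513) = 0*(3841/513) = 0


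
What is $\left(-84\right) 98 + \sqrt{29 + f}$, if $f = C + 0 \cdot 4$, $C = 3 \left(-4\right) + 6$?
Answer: $-8232 + \sqrt{23} \approx -8227.2$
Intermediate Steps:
$C = -6$ ($C = -12 + 6 = -6$)
$f = -6$ ($f = -6 + 0 \cdot 4 = -6 + 0 = -6$)
$\left(-84\right) 98 + \sqrt{29 + f} = \left(-84\right) 98 + \sqrt{29 - 6} = -8232 + \sqrt{23}$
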